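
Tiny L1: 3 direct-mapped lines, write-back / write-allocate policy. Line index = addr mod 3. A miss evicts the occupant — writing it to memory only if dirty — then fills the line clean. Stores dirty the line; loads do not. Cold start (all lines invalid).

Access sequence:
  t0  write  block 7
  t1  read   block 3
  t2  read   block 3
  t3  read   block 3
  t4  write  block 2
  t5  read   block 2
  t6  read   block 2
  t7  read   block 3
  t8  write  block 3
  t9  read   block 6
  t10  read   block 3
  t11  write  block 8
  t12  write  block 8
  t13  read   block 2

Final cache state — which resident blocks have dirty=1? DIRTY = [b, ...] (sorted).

0: W B7 → L1 miss [D]
1: R B3 → L0 miss [-]
2: R B3 → L0 hit [-]
3: R B3 → L0 hit [-]
4: W B2 → L2 miss [D]
5: R B2 → L2 hit [D]
6: R B2 → L2 hit [D]
7: R B3 → L0 hit [-]
8: W B3 → L0 hit [D]
9: R B6 → L0 miss wb→B3 [-]
10: R B3 → L0 miss [-]
11: W B8 → L2 miss wb→B2 [D]
12: W B8 → L2 hit [D]
13: R B2 → L2 miss wb→B8 [-]

DIRTY = [7]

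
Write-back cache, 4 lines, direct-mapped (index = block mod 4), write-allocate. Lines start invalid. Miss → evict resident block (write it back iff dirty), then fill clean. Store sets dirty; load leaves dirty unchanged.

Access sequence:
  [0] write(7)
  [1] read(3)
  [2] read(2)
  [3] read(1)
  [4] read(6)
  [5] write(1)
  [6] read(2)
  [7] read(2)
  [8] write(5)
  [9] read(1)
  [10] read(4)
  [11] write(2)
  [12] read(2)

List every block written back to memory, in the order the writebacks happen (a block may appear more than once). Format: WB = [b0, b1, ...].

0: W B7 → L3 miss [D]
1: R B3 → L3 miss wb→B7 [-]
2: R B2 → L2 miss [-]
3: R B1 → L1 miss [-]
4: R B6 → L2 miss [-]
5: W B1 → L1 hit [D]
6: R B2 → L2 miss [-]
7: R B2 → L2 hit [-]
8: W B5 → L1 miss wb→B1 [D]
9: R B1 → L1 miss wb→B5 [-]
10: R B4 → L0 miss [-]
11: W B2 → L2 hit [D]
12: R B2 → L2 hit [D]

WB = [7, 1, 5]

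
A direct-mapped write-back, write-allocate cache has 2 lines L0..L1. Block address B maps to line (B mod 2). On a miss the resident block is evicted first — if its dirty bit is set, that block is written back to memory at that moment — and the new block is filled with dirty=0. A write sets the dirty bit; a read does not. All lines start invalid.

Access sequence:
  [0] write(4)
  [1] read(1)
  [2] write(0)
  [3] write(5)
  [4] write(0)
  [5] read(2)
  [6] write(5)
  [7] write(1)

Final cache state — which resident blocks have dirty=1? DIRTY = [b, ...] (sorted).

DIRTY = [1]

0: W B4 → L0 miss [D]
1: R B1 → L1 miss [-]
2: W B0 → L0 miss wb→B4 [D]
3: W B5 → L1 miss [D]
4: W B0 → L0 hit [D]
5: R B2 → L0 miss wb→B0 [-]
6: W B5 → L1 hit [D]
7: W B1 → L1 miss wb→B5 [D]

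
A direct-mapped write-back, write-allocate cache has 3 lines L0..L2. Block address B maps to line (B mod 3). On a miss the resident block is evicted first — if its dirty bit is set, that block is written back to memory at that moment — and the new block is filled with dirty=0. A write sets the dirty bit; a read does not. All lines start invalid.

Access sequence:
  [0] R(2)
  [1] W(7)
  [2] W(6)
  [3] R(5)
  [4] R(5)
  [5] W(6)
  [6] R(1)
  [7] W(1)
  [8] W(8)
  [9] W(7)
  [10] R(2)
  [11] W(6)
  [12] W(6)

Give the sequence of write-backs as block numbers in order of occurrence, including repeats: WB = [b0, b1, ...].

0: R B2 → L2 miss [-]
1: W B7 → L1 miss [D]
2: W B6 → L0 miss [D]
3: R B5 → L2 miss [-]
4: R B5 → L2 hit [-]
5: W B6 → L0 hit [D]
6: R B1 → L1 miss wb→B7 [-]
7: W B1 → L1 hit [D]
8: W B8 → L2 miss [D]
9: W B7 → L1 miss wb→B1 [D]
10: R B2 → L2 miss wb→B8 [-]
11: W B6 → L0 hit [D]
12: W B6 → L0 hit [D]

WB = [7, 1, 8]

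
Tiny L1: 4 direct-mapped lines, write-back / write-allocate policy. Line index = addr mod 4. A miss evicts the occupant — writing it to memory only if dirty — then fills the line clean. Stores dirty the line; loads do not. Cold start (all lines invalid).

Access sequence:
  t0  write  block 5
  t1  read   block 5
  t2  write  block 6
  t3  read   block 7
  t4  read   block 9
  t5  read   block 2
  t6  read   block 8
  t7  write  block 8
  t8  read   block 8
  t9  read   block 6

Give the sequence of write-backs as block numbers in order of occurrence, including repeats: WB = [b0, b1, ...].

WB = [5, 6]

0: W B5 → L1 miss [D]
1: R B5 → L1 hit [D]
2: W B6 → L2 miss [D]
3: R B7 → L3 miss [-]
4: R B9 → L1 miss wb→B5 [-]
5: R B2 → L2 miss wb→B6 [-]
6: R B8 → L0 miss [-]
7: W B8 → L0 hit [D]
8: R B8 → L0 hit [D]
9: R B6 → L2 miss [-]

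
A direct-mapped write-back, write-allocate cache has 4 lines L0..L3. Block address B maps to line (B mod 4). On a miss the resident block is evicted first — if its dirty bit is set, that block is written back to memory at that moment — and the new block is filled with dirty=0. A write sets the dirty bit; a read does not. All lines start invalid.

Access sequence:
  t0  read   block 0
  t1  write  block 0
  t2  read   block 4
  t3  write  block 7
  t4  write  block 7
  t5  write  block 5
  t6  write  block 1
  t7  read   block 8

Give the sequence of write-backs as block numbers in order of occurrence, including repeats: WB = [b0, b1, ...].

  0 | R B0 → L0 miss [-]
  1 | W B0 → L0 hit [D]
  2 | R B4 → L0 miss wb→B0 [-]
  3 | W B7 → L3 miss [D]
  4 | W B7 → L3 hit [D]
  5 | W B5 → L1 miss [D]
  6 | W B1 → L1 miss wb→B5 [D]
  7 | R B8 → L0 miss [-]

WB = [0, 5]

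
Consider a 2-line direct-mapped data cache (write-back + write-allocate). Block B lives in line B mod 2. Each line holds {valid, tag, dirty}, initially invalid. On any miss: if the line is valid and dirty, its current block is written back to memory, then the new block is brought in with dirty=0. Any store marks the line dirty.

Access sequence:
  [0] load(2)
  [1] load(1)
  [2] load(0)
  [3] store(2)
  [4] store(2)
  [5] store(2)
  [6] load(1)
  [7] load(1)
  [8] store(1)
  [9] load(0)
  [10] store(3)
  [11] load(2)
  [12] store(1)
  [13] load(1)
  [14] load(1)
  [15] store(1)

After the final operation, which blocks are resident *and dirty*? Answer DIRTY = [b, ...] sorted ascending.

0: R B2 -> L0 miss  d=-]
1: R B1 -> L1 miss  d=-]
2: R B0 -> L0 miss  d=-]
3: W B2 -> L0 miss  d=D]
4: W B2 -> L0 hit  d=D]
5: W B2 -> L0 hit  d=D]
6: R B1 -> L1 hit  d=-]
7: R B1 -> L1 hit  d=-]
8: W B1 -> L1 hit  d=D]
9: R B0 -> L0 miss wb->B2  d=-]
10: W B3 -> L1 miss wb->B1  d=D]
11: R B2 -> L0 miss  d=-]
12: W B1 -> L1 miss wb->B3  d=D]
13: R B1 -> L1 hit  d=D]
14: R B1 -> L1 hit  d=D]
15: W B1 -> L1 hit  d=D]

DIRTY = [1]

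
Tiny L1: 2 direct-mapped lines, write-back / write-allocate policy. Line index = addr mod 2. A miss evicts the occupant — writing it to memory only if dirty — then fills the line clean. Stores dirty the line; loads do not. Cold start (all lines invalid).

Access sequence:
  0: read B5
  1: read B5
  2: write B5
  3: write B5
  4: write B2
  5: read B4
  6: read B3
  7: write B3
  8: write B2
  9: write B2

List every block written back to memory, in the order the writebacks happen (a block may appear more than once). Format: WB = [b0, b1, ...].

WB = [2, 5]

0: R B5 → L1 miss [-]
1: R B5 → L1 hit [-]
2: W B5 → L1 hit [D]
3: W B5 → L1 hit [D]
4: W B2 → L0 miss [D]
5: R B4 → L0 miss wb→B2 [-]
6: R B3 → L1 miss wb→B5 [-]
7: W B3 → L1 hit [D]
8: W B2 → L0 miss [D]
9: W B2 → L0 hit [D]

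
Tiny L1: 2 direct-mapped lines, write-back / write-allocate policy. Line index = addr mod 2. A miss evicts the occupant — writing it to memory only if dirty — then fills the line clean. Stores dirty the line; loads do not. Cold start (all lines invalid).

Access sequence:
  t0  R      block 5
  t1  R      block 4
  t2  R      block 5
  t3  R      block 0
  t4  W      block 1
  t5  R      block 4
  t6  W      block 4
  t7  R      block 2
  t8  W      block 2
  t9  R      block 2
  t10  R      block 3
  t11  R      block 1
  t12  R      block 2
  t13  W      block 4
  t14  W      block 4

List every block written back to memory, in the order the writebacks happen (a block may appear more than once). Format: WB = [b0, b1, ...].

WB = [4, 1, 2]

0: R B5 -> L1 miss  d=-]
1: R B4 -> L0 miss  d=-]
2: R B5 -> L1 hit  d=-]
3: R B0 -> L0 miss  d=-]
4: W B1 -> L1 miss  d=D]
5: R B4 -> L0 miss  d=-]
6: W B4 -> L0 hit  d=D]
7: R B2 -> L0 miss wb->B4  d=-]
8: W B2 -> L0 hit  d=D]
9: R B2 -> L0 hit  d=D]
10: R B3 -> L1 miss wb->B1  d=-]
11: R B1 -> L1 miss  d=-]
12: R B2 -> L0 hit  d=D]
13: W B4 -> L0 miss wb->B2  d=D]
14: W B4 -> L0 hit  d=D]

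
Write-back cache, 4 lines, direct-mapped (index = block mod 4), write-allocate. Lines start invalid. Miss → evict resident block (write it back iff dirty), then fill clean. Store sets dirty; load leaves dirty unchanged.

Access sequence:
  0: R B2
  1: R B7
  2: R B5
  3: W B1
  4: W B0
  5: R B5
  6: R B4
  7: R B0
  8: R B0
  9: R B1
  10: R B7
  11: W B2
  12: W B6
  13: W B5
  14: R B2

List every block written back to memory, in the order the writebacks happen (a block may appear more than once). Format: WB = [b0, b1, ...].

0: R B2 → L2 miss [-]
1: R B7 → L3 miss [-]
2: R B5 → L1 miss [-]
3: W B1 → L1 miss [D]
4: W B0 → L0 miss [D]
5: R B5 → L1 miss wb→B1 [-]
6: R B4 → L0 miss wb→B0 [-]
7: R B0 → L0 miss [-]
8: R B0 → L0 hit [-]
9: R B1 → L1 miss [-]
10: R B7 → L3 hit [-]
11: W B2 → L2 hit [D]
12: W B6 → L2 miss wb→B2 [D]
13: W B5 → L1 miss [D]
14: R B2 → L2 miss wb→B6 [-]

WB = [1, 0, 2, 6]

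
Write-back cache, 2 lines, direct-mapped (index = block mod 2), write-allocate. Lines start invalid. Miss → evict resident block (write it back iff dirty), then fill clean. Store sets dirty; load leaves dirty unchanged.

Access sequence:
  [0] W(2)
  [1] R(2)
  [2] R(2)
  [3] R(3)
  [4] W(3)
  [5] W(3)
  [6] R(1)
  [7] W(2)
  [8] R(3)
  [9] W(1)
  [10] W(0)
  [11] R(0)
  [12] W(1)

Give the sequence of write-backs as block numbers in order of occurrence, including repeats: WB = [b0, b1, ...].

0: W B2 -> L0 miss  d=D]
1: R B2 -> L0 hit  d=D]
2: R B2 -> L0 hit  d=D]
3: R B3 -> L1 miss  d=-]
4: W B3 -> L1 hit  d=D]
5: W B3 -> L1 hit  d=D]
6: R B1 -> L1 miss wb->B3  d=-]
7: W B2 -> L0 hit  d=D]
8: R B3 -> L1 miss  d=-]
9: W B1 -> L1 miss  d=D]
10: W B0 -> L0 miss wb->B2  d=D]
11: R B0 -> L0 hit  d=D]
12: W B1 -> L1 hit  d=D]

WB = [3, 2]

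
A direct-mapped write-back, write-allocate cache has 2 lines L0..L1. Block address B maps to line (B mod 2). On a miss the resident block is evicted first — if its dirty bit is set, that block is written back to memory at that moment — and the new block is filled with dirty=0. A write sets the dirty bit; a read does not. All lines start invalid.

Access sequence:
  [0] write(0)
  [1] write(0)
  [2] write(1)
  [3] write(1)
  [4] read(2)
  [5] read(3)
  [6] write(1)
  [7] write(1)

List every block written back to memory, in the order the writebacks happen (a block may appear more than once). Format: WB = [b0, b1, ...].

  0 | W B0 → L0 miss [D]
  1 | W B0 → L0 hit [D]
  2 | W B1 → L1 miss [D]
  3 | W B1 → L1 hit [D]
  4 | R B2 → L0 miss wb→B0 [-]
  5 | R B3 → L1 miss wb→B1 [-]
  6 | W B1 → L1 miss [D]
  7 | W B1 → L1 hit [D]

WB = [0, 1]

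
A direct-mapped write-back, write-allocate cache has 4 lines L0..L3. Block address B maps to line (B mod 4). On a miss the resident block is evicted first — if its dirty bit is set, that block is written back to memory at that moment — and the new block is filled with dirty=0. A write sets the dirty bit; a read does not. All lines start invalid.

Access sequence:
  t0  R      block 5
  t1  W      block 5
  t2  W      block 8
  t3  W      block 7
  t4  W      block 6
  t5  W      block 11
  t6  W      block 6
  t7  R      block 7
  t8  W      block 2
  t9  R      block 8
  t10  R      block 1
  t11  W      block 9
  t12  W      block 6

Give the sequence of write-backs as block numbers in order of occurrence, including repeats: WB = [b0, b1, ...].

0: R B5 -> L1 miss  d=-]
1: W B5 -> L1 hit  d=D]
2: W B8 -> L0 miss  d=D]
3: W B7 -> L3 miss  d=D]
4: W B6 -> L2 miss  d=D]
5: W B11 -> L3 miss wb->B7  d=D]
6: W B6 -> L2 hit  d=D]
7: R B7 -> L3 miss wb->B11  d=-]
8: W B2 -> L2 miss wb->B6  d=D]
9: R B8 -> L0 hit  d=D]
10: R B1 -> L1 miss wb->B5  d=-]
11: W B9 -> L1 miss  d=D]
12: W B6 -> L2 miss wb->B2  d=D]

WB = [7, 11, 6, 5, 2]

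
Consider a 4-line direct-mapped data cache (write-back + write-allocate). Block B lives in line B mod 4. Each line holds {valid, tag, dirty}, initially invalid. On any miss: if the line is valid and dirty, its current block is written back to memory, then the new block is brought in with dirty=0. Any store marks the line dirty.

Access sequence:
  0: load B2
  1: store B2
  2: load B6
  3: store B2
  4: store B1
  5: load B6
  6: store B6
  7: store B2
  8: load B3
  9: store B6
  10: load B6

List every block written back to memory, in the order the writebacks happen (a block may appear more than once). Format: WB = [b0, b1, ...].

  0 | R B2 → L2 miss [-]
  1 | W B2 → L2 hit [D]
  2 | R B6 → L2 miss wb→B2 [-]
  3 | W B2 → L2 miss [D]
  4 | W B1 → L1 miss [D]
  5 | R B6 → L2 miss wb→B2 [-]
  6 | W B6 → L2 hit [D]
  7 | W B2 → L2 miss wb→B6 [D]
  8 | R B3 → L3 miss [-]
  9 | W B6 → L2 miss wb→B2 [D]
  10 | R B6 → L2 hit [D]

WB = [2, 2, 6, 2]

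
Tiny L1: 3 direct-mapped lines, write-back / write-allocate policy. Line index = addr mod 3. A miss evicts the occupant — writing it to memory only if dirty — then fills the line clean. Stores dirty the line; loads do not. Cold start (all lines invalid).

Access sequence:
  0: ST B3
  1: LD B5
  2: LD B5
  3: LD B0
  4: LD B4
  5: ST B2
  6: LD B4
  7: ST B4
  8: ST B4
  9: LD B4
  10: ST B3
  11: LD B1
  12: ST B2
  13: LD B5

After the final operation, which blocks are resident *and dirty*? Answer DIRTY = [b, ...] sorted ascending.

  0 | W B3 → L0 miss [D]
  1 | R B5 → L2 miss [-]
  2 | R B5 → L2 hit [-]
  3 | R B0 → L0 miss wb→B3 [-]
  4 | R B4 → L1 miss [-]
  5 | W B2 → L2 miss [D]
  6 | R B4 → L1 hit [-]
  7 | W B4 → L1 hit [D]
  8 | W B4 → L1 hit [D]
  9 | R B4 → L1 hit [D]
  10 | W B3 → L0 miss [D]
  11 | R B1 → L1 miss wb→B4 [-]
  12 | W B2 → L2 hit [D]
  13 | R B5 → L2 miss wb→B2 [-]

DIRTY = [3]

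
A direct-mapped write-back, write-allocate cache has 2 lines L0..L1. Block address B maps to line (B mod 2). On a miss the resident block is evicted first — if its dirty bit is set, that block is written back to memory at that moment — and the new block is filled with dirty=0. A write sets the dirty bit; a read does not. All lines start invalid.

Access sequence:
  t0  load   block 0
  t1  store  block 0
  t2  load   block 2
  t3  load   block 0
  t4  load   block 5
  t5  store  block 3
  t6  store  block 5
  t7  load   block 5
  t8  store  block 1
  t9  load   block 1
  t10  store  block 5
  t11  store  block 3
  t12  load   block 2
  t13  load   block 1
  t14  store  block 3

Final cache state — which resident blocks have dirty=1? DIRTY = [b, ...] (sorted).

0: R B0 -> L0 miss  d=-]
1: W B0 -> L0 hit  d=D]
2: R B2 -> L0 miss wb->B0  d=-]
3: R B0 -> L0 miss  d=-]
4: R B5 -> L1 miss  d=-]
5: W B3 -> L1 miss  d=D]
6: W B5 -> L1 miss wb->B3  d=D]
7: R B5 -> L1 hit  d=D]
8: W B1 -> L1 miss wb->B5  d=D]
9: R B1 -> L1 hit  d=D]
10: W B5 -> L1 miss wb->B1  d=D]
11: W B3 -> L1 miss wb->B5  d=D]
12: R B2 -> L0 miss  d=-]
13: R B1 -> L1 miss wb->B3  d=-]
14: W B3 -> L1 miss  d=D]

DIRTY = [3]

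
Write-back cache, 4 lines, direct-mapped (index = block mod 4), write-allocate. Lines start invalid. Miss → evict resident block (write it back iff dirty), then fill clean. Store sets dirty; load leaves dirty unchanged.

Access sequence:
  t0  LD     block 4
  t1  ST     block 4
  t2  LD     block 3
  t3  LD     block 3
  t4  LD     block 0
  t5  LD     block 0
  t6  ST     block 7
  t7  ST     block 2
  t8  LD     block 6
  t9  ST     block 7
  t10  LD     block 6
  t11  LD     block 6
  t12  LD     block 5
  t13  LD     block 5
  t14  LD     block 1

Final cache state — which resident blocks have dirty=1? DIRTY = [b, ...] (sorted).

  0 | R B4 → L0 miss [-]
  1 | W B4 → L0 hit [D]
  2 | R B3 → L3 miss [-]
  3 | R B3 → L3 hit [-]
  4 | R B0 → L0 miss wb→B4 [-]
  5 | R B0 → L0 hit [-]
  6 | W B7 → L3 miss [D]
  7 | W B2 → L2 miss [D]
  8 | R B6 → L2 miss wb→B2 [-]
  9 | W B7 → L3 hit [D]
  10 | R B6 → L2 hit [-]
  11 | R B6 → L2 hit [-]
  12 | R B5 → L1 miss [-]
  13 | R B5 → L1 hit [-]
  14 | R B1 → L1 miss [-]

DIRTY = [7]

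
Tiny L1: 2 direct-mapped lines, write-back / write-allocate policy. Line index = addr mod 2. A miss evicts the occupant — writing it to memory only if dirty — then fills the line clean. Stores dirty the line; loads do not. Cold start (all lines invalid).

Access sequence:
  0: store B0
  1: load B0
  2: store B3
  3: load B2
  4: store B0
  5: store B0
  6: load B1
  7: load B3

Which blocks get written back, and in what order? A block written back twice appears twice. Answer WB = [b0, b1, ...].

WB = [0, 3]

0: W B0 -> L0 miss  d=D]
1: R B0 -> L0 hit  d=D]
2: W B3 -> L1 miss  d=D]
3: R B2 -> L0 miss wb->B0  d=-]
4: W B0 -> L0 miss  d=D]
5: W B0 -> L0 hit  d=D]
6: R B1 -> L1 miss wb->B3  d=-]
7: R B3 -> L1 miss  d=-]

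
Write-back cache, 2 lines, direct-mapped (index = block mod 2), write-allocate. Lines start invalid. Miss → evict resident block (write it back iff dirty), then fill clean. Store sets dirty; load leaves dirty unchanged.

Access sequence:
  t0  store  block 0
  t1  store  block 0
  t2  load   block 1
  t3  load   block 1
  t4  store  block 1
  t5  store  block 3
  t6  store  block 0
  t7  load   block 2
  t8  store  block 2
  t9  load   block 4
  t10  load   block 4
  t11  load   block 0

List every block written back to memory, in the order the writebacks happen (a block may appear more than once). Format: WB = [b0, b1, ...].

0: W B0 -> L0 miss  d=D]
1: W B0 -> L0 hit  d=D]
2: R B1 -> L1 miss  d=-]
3: R B1 -> L1 hit  d=-]
4: W B1 -> L1 hit  d=D]
5: W B3 -> L1 miss wb->B1  d=D]
6: W B0 -> L0 hit  d=D]
7: R B2 -> L0 miss wb->B0  d=-]
8: W B2 -> L0 hit  d=D]
9: R B4 -> L0 miss wb->B2  d=-]
10: R B4 -> L0 hit  d=-]
11: R B0 -> L0 miss  d=-]

WB = [1, 0, 2]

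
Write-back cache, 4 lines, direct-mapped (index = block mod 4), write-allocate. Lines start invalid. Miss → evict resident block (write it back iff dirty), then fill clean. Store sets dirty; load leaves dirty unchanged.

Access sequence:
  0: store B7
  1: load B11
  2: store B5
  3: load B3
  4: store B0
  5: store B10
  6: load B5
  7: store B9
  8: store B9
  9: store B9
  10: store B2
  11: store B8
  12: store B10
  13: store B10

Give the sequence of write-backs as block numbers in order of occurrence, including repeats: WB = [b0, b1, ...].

WB = [7, 5, 10, 0, 2]

0: W B7 → L3 miss [D]
1: R B11 → L3 miss wb→B7 [-]
2: W B5 → L1 miss [D]
3: R B3 → L3 miss [-]
4: W B0 → L0 miss [D]
5: W B10 → L2 miss [D]
6: R B5 → L1 hit [D]
7: W B9 → L1 miss wb→B5 [D]
8: W B9 → L1 hit [D]
9: W B9 → L1 hit [D]
10: W B2 → L2 miss wb→B10 [D]
11: W B8 → L0 miss wb→B0 [D]
12: W B10 → L2 miss wb→B2 [D]
13: W B10 → L2 hit [D]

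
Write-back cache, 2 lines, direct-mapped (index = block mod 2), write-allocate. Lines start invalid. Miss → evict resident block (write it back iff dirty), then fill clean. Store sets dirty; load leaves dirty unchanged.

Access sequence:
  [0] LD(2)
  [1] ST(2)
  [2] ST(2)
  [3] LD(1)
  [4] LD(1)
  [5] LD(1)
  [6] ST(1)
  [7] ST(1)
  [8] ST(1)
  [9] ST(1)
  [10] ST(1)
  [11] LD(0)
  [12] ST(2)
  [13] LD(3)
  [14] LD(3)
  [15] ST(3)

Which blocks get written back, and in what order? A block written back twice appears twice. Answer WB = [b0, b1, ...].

0: R B2 -> L0 miss  d=-]
1: W B2 -> L0 hit  d=D]
2: W B2 -> L0 hit  d=D]
3: R B1 -> L1 miss  d=-]
4: R B1 -> L1 hit  d=-]
5: R B1 -> L1 hit  d=-]
6: W B1 -> L1 hit  d=D]
7: W B1 -> L1 hit  d=D]
8: W B1 -> L1 hit  d=D]
9: W B1 -> L1 hit  d=D]
10: W B1 -> L1 hit  d=D]
11: R B0 -> L0 miss wb->B2  d=-]
12: W B2 -> L0 miss  d=D]
13: R B3 -> L1 miss wb->B1  d=-]
14: R B3 -> L1 hit  d=-]
15: W B3 -> L1 hit  d=D]

WB = [2, 1]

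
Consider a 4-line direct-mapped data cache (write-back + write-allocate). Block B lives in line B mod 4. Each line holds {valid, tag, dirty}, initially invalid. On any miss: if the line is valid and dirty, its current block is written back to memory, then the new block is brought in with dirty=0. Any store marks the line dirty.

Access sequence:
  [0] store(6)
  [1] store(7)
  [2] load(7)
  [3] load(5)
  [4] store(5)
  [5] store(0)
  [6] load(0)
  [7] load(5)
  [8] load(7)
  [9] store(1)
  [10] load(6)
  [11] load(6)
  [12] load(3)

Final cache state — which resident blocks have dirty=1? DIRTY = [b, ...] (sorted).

0: W B6 → L2 miss [D]
1: W B7 → L3 miss [D]
2: R B7 → L3 hit [D]
3: R B5 → L1 miss [-]
4: W B5 → L1 hit [D]
5: W B0 → L0 miss [D]
6: R B0 → L0 hit [D]
7: R B5 → L1 hit [D]
8: R B7 → L3 hit [D]
9: W B1 → L1 miss wb→B5 [D]
10: R B6 → L2 hit [D]
11: R B6 → L2 hit [D]
12: R B3 → L3 miss wb→B7 [-]

DIRTY = [0, 1, 6]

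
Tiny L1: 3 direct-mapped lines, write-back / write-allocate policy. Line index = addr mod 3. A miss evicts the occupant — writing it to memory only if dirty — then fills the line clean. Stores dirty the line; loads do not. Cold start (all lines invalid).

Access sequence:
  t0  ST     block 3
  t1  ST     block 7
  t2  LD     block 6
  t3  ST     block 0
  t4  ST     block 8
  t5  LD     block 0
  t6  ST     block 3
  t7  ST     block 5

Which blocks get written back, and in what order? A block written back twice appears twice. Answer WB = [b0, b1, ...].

WB = [3, 0, 8]

0: W B3 → L0 miss [D]
1: W B7 → L1 miss [D]
2: R B6 → L0 miss wb→B3 [-]
3: W B0 → L0 miss [D]
4: W B8 → L2 miss [D]
5: R B0 → L0 hit [D]
6: W B3 → L0 miss wb→B0 [D]
7: W B5 → L2 miss wb→B8 [D]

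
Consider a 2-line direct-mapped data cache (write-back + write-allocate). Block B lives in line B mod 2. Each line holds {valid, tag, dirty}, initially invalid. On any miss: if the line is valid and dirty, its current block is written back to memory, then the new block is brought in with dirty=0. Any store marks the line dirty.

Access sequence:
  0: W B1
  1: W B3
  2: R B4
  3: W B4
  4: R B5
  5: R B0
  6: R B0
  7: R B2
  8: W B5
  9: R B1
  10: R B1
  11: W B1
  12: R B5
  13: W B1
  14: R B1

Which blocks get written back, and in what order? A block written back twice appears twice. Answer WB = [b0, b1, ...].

  0 | W B1 → L1 miss [D]
  1 | W B3 → L1 miss wb→B1 [D]
  2 | R B4 → L0 miss [-]
  3 | W B4 → L0 hit [D]
  4 | R B5 → L1 miss wb→B3 [-]
  5 | R B0 → L0 miss wb→B4 [-]
  6 | R B0 → L0 hit [-]
  7 | R B2 → L0 miss [-]
  8 | W B5 → L1 hit [D]
  9 | R B1 → L1 miss wb→B5 [-]
  10 | R B1 → L1 hit [-]
  11 | W B1 → L1 hit [D]
  12 | R B5 → L1 miss wb→B1 [-]
  13 | W B1 → L1 miss [D]
  14 | R B1 → L1 hit [D]

WB = [1, 3, 4, 5, 1]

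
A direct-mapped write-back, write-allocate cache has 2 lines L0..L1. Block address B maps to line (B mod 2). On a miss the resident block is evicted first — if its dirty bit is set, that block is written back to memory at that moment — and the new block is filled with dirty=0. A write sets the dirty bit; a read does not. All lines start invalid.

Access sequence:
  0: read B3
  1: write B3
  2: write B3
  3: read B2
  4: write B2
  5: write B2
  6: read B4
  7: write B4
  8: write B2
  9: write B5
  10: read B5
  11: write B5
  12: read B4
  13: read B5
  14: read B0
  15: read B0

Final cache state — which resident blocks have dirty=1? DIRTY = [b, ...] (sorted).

0: R B3 → L1 miss [-]
1: W B3 → L1 hit [D]
2: W B3 → L1 hit [D]
3: R B2 → L0 miss [-]
4: W B2 → L0 hit [D]
5: W B2 → L0 hit [D]
6: R B4 → L0 miss wb→B2 [-]
7: W B4 → L0 hit [D]
8: W B2 → L0 miss wb→B4 [D]
9: W B5 → L1 miss wb→B3 [D]
10: R B5 → L1 hit [D]
11: W B5 → L1 hit [D]
12: R B4 → L0 miss wb→B2 [-]
13: R B5 → L1 hit [D]
14: R B0 → L0 miss [-]
15: R B0 → L0 hit [-]

DIRTY = [5]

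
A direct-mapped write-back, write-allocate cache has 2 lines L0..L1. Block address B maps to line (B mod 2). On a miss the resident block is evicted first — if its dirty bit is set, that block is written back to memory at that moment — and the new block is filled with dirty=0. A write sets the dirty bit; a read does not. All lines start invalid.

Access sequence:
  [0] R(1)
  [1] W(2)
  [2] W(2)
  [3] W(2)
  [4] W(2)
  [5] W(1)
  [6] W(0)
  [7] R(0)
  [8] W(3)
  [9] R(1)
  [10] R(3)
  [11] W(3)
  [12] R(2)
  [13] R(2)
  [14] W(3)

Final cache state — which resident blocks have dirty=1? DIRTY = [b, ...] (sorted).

0: R B1 → L1 miss [-]
1: W B2 → L0 miss [D]
2: W B2 → L0 hit [D]
3: W B2 → L0 hit [D]
4: W B2 → L0 hit [D]
5: W B1 → L1 hit [D]
6: W B0 → L0 miss wb→B2 [D]
7: R B0 → L0 hit [D]
8: W B3 → L1 miss wb→B1 [D]
9: R B1 → L1 miss wb→B3 [-]
10: R B3 → L1 miss [-]
11: W B3 → L1 hit [D]
12: R B2 → L0 miss wb→B0 [-]
13: R B2 → L0 hit [-]
14: W B3 → L1 hit [D]

DIRTY = [3]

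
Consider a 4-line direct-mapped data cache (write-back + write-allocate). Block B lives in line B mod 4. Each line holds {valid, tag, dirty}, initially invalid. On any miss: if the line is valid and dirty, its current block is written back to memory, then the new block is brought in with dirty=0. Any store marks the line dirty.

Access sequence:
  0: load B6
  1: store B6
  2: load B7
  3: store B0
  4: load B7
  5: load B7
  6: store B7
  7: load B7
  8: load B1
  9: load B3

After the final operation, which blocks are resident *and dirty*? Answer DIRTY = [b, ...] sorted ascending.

DIRTY = [0, 6]

  0 | R B6 → L2 miss [-]
  1 | W B6 → L2 hit [D]
  2 | R B7 → L3 miss [-]
  3 | W B0 → L0 miss [D]
  4 | R B7 → L3 hit [-]
  5 | R B7 → L3 hit [-]
  6 | W B7 → L3 hit [D]
  7 | R B7 → L3 hit [D]
  8 | R B1 → L1 miss [-]
  9 | R B3 → L3 miss wb→B7 [-]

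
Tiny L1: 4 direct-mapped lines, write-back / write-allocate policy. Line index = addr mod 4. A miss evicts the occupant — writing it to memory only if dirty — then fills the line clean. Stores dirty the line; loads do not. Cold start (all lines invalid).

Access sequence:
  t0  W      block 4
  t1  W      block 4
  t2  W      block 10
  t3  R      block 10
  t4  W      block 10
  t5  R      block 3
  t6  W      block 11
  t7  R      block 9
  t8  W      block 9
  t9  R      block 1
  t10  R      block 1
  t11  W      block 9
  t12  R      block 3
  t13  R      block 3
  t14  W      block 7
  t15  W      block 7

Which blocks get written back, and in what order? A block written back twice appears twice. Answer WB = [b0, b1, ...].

WB = [9, 11]

  0 | W B4 → L0 miss [D]
  1 | W B4 → L0 hit [D]
  2 | W B10 → L2 miss [D]
  3 | R B10 → L2 hit [D]
  4 | W B10 → L2 hit [D]
  5 | R B3 → L3 miss [-]
  6 | W B11 → L3 miss [D]
  7 | R B9 → L1 miss [-]
  8 | W B9 → L1 hit [D]
  9 | R B1 → L1 miss wb→B9 [-]
  10 | R B1 → L1 hit [-]
  11 | W B9 → L1 miss [D]
  12 | R B3 → L3 miss wb→B11 [-]
  13 | R B3 → L3 hit [-]
  14 | W B7 → L3 miss [D]
  15 | W B7 → L3 hit [D]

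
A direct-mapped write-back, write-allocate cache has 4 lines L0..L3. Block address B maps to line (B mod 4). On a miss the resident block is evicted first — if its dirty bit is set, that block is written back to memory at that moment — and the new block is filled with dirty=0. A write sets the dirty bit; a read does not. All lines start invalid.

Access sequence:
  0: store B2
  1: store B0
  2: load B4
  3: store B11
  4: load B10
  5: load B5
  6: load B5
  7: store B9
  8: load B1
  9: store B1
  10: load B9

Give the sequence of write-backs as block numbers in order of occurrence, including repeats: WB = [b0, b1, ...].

0: W B2 → L2 miss [D]
1: W B0 → L0 miss [D]
2: R B4 → L0 miss wb→B0 [-]
3: W B11 → L3 miss [D]
4: R B10 → L2 miss wb→B2 [-]
5: R B5 → L1 miss [-]
6: R B5 → L1 hit [-]
7: W B9 → L1 miss [D]
8: R B1 → L1 miss wb→B9 [-]
9: W B1 → L1 hit [D]
10: R B9 → L1 miss wb→B1 [-]

WB = [0, 2, 9, 1]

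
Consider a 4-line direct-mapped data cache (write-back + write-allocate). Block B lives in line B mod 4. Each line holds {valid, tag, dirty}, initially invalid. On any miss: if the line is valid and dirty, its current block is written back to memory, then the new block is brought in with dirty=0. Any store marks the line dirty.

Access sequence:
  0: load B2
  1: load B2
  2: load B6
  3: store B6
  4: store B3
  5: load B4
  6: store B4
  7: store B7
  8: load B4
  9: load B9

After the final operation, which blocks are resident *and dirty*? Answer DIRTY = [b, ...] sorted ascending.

0: R B2 -> L2 miss  d=-]
1: R B2 -> L2 hit  d=-]
2: R B6 -> L2 miss  d=-]
3: W B6 -> L2 hit  d=D]
4: W B3 -> L3 miss  d=D]
5: R B4 -> L0 miss  d=-]
6: W B4 -> L0 hit  d=D]
7: W B7 -> L3 miss wb->B3  d=D]
8: R B4 -> L0 hit  d=D]
9: R B9 -> L1 miss  d=-]

DIRTY = [4, 6, 7]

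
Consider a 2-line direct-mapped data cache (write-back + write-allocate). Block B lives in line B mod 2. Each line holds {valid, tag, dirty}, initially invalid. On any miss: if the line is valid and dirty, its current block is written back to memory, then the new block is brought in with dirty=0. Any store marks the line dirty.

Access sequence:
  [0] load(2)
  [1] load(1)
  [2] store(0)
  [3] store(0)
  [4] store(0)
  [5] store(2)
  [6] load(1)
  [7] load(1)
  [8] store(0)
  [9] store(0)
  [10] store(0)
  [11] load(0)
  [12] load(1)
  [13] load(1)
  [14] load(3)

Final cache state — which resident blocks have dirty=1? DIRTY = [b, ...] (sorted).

  0 | R B2 → L0 miss [-]
  1 | R B1 → L1 miss [-]
  2 | W B0 → L0 miss [D]
  3 | W B0 → L0 hit [D]
  4 | W B0 → L0 hit [D]
  5 | W B2 → L0 miss wb→B0 [D]
  6 | R B1 → L1 hit [-]
  7 | R B1 → L1 hit [-]
  8 | W B0 → L0 miss wb→B2 [D]
  9 | W B0 → L0 hit [D]
  10 | W B0 → L0 hit [D]
  11 | R B0 → L0 hit [D]
  12 | R B1 → L1 hit [-]
  13 | R B1 → L1 hit [-]
  14 | R B3 → L1 miss [-]

DIRTY = [0]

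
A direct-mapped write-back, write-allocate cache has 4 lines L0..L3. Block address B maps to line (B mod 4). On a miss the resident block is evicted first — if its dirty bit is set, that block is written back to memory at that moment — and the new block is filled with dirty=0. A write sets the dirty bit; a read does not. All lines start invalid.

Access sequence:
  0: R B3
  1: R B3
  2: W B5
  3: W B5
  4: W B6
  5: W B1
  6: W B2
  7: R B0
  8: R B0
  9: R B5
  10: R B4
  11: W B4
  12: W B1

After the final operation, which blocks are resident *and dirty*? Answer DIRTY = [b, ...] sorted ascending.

  0 | R B3 → L3 miss [-]
  1 | R B3 → L3 hit [-]
  2 | W B5 → L1 miss [D]
  3 | W B5 → L1 hit [D]
  4 | W B6 → L2 miss [D]
  5 | W B1 → L1 miss wb→B5 [D]
  6 | W B2 → L2 miss wb→B6 [D]
  7 | R B0 → L0 miss [-]
  8 | R B0 → L0 hit [-]
  9 | R B5 → L1 miss wb→B1 [-]
  10 | R B4 → L0 miss [-]
  11 | W B4 → L0 hit [D]
  12 | W B1 → L1 miss [D]

DIRTY = [1, 2, 4]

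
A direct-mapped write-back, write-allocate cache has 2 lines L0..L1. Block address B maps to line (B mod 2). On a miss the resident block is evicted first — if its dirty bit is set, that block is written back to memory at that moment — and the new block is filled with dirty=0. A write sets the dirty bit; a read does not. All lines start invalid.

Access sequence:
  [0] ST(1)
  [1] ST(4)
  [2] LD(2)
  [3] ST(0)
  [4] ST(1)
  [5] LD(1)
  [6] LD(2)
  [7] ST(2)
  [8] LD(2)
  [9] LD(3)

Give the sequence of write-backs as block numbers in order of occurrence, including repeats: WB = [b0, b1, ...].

0: W B1 -> L1 miss  d=D]
1: W B4 -> L0 miss  d=D]
2: R B2 -> L0 miss wb->B4  d=-]
3: W B0 -> L0 miss  d=D]
4: W B1 -> L1 hit  d=D]
5: R B1 -> L1 hit  d=D]
6: R B2 -> L0 miss wb->B0  d=-]
7: W B2 -> L0 hit  d=D]
8: R B2 -> L0 hit  d=D]
9: R B3 -> L1 miss wb->B1  d=-]

WB = [4, 0, 1]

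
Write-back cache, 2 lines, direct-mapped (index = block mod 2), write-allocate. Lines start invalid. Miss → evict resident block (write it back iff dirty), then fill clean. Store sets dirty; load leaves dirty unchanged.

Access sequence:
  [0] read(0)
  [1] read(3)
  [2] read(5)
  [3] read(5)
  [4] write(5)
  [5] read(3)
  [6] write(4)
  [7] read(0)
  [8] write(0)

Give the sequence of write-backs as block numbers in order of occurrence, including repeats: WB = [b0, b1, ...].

WB = [5, 4]

0: R B0 -> L0 miss  d=-]
1: R B3 -> L1 miss  d=-]
2: R B5 -> L1 miss  d=-]
3: R B5 -> L1 hit  d=-]
4: W B5 -> L1 hit  d=D]
5: R B3 -> L1 miss wb->B5  d=-]
6: W B4 -> L0 miss  d=D]
7: R B0 -> L0 miss wb->B4  d=-]
8: W B0 -> L0 hit  d=D]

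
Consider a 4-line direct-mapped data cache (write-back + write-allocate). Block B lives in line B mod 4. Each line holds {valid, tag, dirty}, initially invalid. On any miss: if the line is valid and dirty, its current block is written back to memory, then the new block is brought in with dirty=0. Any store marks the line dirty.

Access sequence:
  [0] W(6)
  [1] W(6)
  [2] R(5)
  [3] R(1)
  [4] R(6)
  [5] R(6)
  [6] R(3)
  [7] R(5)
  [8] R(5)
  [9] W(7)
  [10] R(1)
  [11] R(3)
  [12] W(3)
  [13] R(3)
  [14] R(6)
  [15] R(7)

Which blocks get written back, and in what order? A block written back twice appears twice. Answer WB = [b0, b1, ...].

WB = [7, 3]

0: W B6 -> L2 miss  d=D]
1: W B6 -> L2 hit  d=D]
2: R B5 -> L1 miss  d=-]
3: R B1 -> L1 miss  d=-]
4: R B6 -> L2 hit  d=D]
5: R B6 -> L2 hit  d=D]
6: R B3 -> L3 miss  d=-]
7: R B5 -> L1 miss  d=-]
8: R B5 -> L1 hit  d=-]
9: W B7 -> L3 miss  d=D]
10: R B1 -> L1 miss  d=-]
11: R B3 -> L3 miss wb->B7  d=-]
12: W B3 -> L3 hit  d=D]
13: R B3 -> L3 hit  d=D]
14: R B6 -> L2 hit  d=D]
15: R B7 -> L3 miss wb->B3  d=-]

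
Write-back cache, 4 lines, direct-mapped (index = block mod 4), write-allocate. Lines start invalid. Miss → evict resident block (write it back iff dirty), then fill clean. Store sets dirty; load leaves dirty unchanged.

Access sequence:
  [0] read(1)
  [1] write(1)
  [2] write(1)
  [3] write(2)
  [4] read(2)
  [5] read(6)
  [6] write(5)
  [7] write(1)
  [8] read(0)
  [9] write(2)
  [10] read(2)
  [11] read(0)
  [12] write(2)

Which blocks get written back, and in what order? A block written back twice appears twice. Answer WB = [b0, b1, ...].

0: R B1 → L1 miss [-]
1: W B1 → L1 hit [D]
2: W B1 → L1 hit [D]
3: W B2 → L2 miss [D]
4: R B2 → L2 hit [D]
5: R B6 → L2 miss wb→B2 [-]
6: W B5 → L1 miss wb→B1 [D]
7: W B1 → L1 miss wb→B5 [D]
8: R B0 → L0 miss [-]
9: W B2 → L2 miss [D]
10: R B2 → L2 hit [D]
11: R B0 → L0 hit [-]
12: W B2 → L2 hit [D]

WB = [2, 1, 5]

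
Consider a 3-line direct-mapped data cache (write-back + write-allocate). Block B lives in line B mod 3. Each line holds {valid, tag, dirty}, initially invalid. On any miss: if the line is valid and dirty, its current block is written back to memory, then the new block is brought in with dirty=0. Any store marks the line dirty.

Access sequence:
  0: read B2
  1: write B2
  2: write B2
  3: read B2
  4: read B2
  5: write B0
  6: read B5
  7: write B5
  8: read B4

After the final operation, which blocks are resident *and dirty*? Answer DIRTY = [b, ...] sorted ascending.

0: R B2 -> L2 miss  d=-]
1: W B2 -> L2 hit  d=D]
2: W B2 -> L2 hit  d=D]
3: R B2 -> L2 hit  d=D]
4: R B2 -> L2 hit  d=D]
5: W B0 -> L0 miss  d=D]
6: R B5 -> L2 miss wb->B2  d=-]
7: W B5 -> L2 hit  d=D]
8: R B4 -> L1 miss  d=-]

DIRTY = [0, 5]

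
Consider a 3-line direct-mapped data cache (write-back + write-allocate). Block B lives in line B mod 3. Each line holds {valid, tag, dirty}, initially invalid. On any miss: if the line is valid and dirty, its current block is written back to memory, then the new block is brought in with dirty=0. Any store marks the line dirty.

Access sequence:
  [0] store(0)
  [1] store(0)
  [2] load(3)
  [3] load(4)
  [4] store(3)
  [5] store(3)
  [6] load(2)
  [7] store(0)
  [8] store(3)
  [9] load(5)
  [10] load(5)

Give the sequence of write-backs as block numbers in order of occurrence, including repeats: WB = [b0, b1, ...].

WB = [0, 3, 0]

  0 | W B0 → L0 miss [D]
  1 | W B0 → L0 hit [D]
  2 | R B3 → L0 miss wb→B0 [-]
  3 | R B4 → L1 miss [-]
  4 | W B3 → L0 hit [D]
  5 | W B3 → L0 hit [D]
  6 | R B2 → L2 miss [-]
  7 | W B0 → L0 miss wb→B3 [D]
  8 | W B3 → L0 miss wb→B0 [D]
  9 | R B5 → L2 miss [-]
  10 | R B5 → L2 hit [-]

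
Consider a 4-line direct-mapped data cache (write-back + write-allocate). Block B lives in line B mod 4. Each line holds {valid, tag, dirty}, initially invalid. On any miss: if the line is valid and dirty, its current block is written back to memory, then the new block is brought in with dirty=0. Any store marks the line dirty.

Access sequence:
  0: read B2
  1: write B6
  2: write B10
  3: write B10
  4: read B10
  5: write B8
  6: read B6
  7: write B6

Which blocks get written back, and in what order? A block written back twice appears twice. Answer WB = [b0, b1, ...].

WB = [6, 10]

0: R B2 -> L2 miss  d=-]
1: W B6 -> L2 miss  d=D]
2: W B10 -> L2 miss wb->B6  d=D]
3: W B10 -> L2 hit  d=D]
4: R B10 -> L2 hit  d=D]
5: W B8 -> L0 miss  d=D]
6: R B6 -> L2 miss wb->B10  d=-]
7: W B6 -> L2 hit  d=D]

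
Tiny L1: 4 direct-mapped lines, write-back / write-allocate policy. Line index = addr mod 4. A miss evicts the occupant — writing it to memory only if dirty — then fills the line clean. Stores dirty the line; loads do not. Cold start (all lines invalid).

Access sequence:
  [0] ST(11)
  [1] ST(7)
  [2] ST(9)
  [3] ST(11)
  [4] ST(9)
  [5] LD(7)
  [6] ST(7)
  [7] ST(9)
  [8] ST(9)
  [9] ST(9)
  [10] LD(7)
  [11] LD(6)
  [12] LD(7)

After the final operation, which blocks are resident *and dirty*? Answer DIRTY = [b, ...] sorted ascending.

  0 | W B11 → L3 miss [D]
  1 | W B7 → L3 miss wb→B11 [D]
  2 | W B9 → L1 miss [D]
  3 | W B11 → L3 miss wb→B7 [D]
  4 | W B9 → L1 hit [D]
  5 | R B7 → L3 miss wb→B11 [-]
  6 | W B7 → L3 hit [D]
  7 | W B9 → L1 hit [D]
  8 | W B9 → L1 hit [D]
  9 | W B9 → L1 hit [D]
  10 | R B7 → L3 hit [D]
  11 | R B6 → L2 miss [-]
  12 | R B7 → L3 hit [D]

DIRTY = [7, 9]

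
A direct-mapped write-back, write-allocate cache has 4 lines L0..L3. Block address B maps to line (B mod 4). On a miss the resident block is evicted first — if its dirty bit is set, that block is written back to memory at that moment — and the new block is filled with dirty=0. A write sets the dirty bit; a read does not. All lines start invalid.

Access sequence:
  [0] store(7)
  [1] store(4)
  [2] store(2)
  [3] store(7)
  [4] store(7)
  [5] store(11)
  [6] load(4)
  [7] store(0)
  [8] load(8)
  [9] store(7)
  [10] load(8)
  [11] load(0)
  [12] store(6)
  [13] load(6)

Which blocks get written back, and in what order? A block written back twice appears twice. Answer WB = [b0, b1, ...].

  0 | W B7 → L3 miss [D]
  1 | W B4 → L0 miss [D]
  2 | W B2 → L2 miss [D]
  3 | W B7 → L3 hit [D]
  4 | W B7 → L3 hit [D]
  5 | W B11 → L3 miss wb→B7 [D]
  6 | R B4 → L0 hit [D]
  7 | W B0 → L0 miss wb→B4 [D]
  8 | R B8 → L0 miss wb→B0 [-]
  9 | W B7 → L3 miss wb→B11 [D]
  10 | R B8 → L0 hit [-]
  11 | R B0 → L0 miss [-]
  12 | W B6 → L2 miss wb→B2 [D]
  13 | R B6 → L2 hit [D]

WB = [7, 4, 0, 11, 2]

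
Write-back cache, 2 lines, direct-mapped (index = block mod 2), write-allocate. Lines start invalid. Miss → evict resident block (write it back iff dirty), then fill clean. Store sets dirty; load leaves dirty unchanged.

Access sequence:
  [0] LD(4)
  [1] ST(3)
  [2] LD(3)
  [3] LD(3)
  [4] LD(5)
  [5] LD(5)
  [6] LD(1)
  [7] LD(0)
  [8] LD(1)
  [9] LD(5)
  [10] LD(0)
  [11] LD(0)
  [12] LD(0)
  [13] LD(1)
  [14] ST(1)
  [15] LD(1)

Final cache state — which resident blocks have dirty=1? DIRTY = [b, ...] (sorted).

  0 | R B4 → L0 miss [-]
  1 | W B3 → L1 miss [D]
  2 | R B3 → L1 hit [D]
  3 | R B3 → L1 hit [D]
  4 | R B5 → L1 miss wb→B3 [-]
  5 | R B5 → L1 hit [-]
  6 | R B1 → L1 miss [-]
  7 | R B0 → L0 miss [-]
  8 | R B1 → L1 hit [-]
  9 | R B5 → L1 miss [-]
  10 | R B0 → L0 hit [-]
  11 | R B0 → L0 hit [-]
  12 | R B0 → L0 hit [-]
  13 | R B1 → L1 miss [-]
  14 | W B1 → L1 hit [D]
  15 | R B1 → L1 hit [D]

DIRTY = [1]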